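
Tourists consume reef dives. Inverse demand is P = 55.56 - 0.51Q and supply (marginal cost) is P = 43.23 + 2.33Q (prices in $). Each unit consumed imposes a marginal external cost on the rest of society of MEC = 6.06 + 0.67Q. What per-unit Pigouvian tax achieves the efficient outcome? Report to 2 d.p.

Social marginal benefit = demand − MEC = 49.50 - 1.18Q.
Set SMB = MC: 49.50 - 1.18Q = 43.23 + 2.33Q → Q* = 1.7863.
The Pigouvian tax equals MEC at Q*: 6.06 + 0.67×1.7863 = 7.2568.

tax = $7.26 per unit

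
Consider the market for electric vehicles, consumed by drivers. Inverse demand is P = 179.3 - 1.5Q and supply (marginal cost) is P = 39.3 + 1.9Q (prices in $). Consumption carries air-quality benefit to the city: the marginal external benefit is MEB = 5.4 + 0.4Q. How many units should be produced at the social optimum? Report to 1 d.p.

Social marginal benefit = demand + MEB = 184.7 - 1.1Q.
Set SMB = MC: 184.7 - 1.1Q = 39.3 + 1.9Q → Q* = 48.4667.

Q* = 48.5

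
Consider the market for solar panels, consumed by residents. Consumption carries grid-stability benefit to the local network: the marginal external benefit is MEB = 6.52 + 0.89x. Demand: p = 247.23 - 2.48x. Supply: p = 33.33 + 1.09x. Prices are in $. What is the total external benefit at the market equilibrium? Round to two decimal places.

Market equilibrium (private): 33.33 + 1.09x = 247.23 - 2.48x → x_m = 59.9160.
Total external benefit = ∫₀^{x_m} (6.52 + 0.89x) dx = 6.52×59.9160 + ½×0.89×59.9160² = 1988.1699.

$1988.17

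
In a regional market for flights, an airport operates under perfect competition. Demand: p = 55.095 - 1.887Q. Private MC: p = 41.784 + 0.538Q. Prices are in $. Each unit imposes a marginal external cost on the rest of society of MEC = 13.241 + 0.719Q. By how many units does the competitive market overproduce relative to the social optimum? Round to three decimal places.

5.467 units

Market equilibrium (private): 41.784 + 0.538Q = 55.095 - 1.887Q → Q_m = 5.4891.
Social marginal cost = private MC + MEC = 55.025 + 1.257Q.
Set SMC = demand: 55.025 + 1.257Q = 55.095 - 1.887Q → Q* = 0.0223.
Gap = |5.4891 − 0.0223| = 5.4668.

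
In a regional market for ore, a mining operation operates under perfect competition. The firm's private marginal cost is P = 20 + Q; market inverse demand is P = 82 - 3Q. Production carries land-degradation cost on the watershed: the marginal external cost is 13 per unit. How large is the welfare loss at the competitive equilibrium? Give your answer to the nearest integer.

Market equilibrium (private): 20 + Q = 82 - 3Q → Q_m = 15.5000.
Social marginal cost = private MC + MEC = 33 + Q.
Set SMC = demand: 33 + Q = 82 - 3Q → Q* = 12.2500.
The loss is the area between SMC and demand from Q* to Q_m; with linear curves that's a triangle of height MEC(Q_m).
DWL = ½ × 3.2500 × 13.0000 = 21.1250.

DWL = 21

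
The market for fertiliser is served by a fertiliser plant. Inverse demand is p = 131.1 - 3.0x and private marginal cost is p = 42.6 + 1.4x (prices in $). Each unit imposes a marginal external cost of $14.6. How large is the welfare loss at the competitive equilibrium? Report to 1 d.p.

Market equilibrium (private): 42.6 + 1.4x = 131.1 - 3.0x → x_m = 20.1136.
Social marginal cost = private MC + MEC = 57.2 + 1.4x.
Set SMC = demand: 57.2 + 1.4x = 131.1 - 3.0x → x* = 16.7955.
Between x* and x_m the wedge SMC − demand runs linearly from 0 to MEC(x_m), so the loss is a triangle.
DWL = ½ × 3.3181 × 14.6000 = 24.2221.

DWL = $24.2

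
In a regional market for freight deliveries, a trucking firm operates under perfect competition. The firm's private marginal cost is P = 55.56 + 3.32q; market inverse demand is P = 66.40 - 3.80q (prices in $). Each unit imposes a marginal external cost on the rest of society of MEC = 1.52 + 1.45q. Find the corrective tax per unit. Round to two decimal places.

tax = $3.10 per unit

Social marginal cost = private MC + MEC = 57.08 + 4.77q.
Set SMC = demand: 57.08 + 4.77q = 66.40 - 3.80q → q* = 1.0875.
The Pigouvian tax equals MEC at q*: 1.52 + 1.45×1.0875 = 3.0969.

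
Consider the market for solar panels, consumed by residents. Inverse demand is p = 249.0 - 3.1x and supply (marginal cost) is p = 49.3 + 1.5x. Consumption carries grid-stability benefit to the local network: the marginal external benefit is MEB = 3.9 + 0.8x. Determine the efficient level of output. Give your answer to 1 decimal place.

Social marginal benefit = demand + MEB = 252.9 - 2.3x.
Set SMB = MC: 252.9 - 2.3x = 49.3 + 1.5x → x* = 53.5789.

x* = 53.6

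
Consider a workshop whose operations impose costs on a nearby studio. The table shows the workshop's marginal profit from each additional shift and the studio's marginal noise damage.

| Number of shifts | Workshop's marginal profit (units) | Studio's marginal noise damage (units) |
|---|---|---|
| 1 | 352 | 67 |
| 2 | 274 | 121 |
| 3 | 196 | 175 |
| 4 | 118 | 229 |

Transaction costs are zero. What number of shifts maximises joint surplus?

3

Bargaining reaches the level where marginal profit last exceeds marginal noise damage.
That holds through level 3 (196 ≥ 175) but not at 4 (118 < 229).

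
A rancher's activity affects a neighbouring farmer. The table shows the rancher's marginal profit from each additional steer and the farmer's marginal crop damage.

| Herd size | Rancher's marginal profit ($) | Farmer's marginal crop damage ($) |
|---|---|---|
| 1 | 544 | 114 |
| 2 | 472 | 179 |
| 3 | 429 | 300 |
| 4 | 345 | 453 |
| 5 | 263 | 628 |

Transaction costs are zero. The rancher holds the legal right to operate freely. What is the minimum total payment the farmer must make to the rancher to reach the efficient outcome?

Left alone the rancher would choose level 5 (marginal profit stays positive).
Efficient level: k* = 3 (marginal profit ≥ marginal crop damage through 3).
The farmer must at least cover the rancher's forgone profit from cutting 5→3: 345 + 263 = 608.

$608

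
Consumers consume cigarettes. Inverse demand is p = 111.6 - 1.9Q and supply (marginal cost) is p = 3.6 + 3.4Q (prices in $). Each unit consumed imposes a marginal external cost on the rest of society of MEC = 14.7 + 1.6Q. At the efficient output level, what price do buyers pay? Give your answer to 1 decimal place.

Social marginal benefit = demand − MEC = 96.9 - 3.5Q.
Set SMB = MC: 96.9 - 3.5Q = 3.6 + 3.4Q → Q* = 13.5217.
Consumer price on the demand curve at Q*: 111.6 − 1.9×13.5217 = 85.9088.

P = $85.9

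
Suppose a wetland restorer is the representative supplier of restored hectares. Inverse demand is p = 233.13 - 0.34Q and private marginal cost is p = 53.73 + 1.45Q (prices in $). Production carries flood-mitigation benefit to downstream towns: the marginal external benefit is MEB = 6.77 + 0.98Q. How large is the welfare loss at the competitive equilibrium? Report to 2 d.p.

DWL = $6804.13

Market equilibrium (private): 53.73 + 1.45Q = 233.13 - 0.34Q → Q_m = 100.2235.
Social marginal cost = private MC − MEB = 46.96 + 0.47Q.
Set SMC = demand: 46.96 + 0.47Q = 233.13 - 0.34Q → Q* = 229.8395.
The welfare-loss triangle has base |Q_m − Q*| and height MEB(Q_m) (the vertical gap between SMC and demand is zero at Q* and MEB at Q_m).
DWL = ½ × 129.6160 × 104.9890 = 6804.1271.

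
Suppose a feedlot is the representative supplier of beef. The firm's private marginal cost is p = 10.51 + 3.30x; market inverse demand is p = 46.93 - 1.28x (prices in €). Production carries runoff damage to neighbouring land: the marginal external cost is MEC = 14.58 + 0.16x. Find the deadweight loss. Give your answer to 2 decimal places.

Market equilibrium (private): 10.51 + 3.30x = 46.93 - 1.28x → x_m = 7.9520.
Social marginal cost = private MC + MEC = 25.09 + 3.46x.
Set SMC = demand: 25.09 + 3.46x = 46.93 - 1.28x → x* = 4.6076.
The loss is the area between SMC and demand from x* to x_m; with linear curves that's a triangle of height MEC(x_m).
DWL = ½ × 3.3444 × 15.8523 = 26.5082.

DWL = €26.51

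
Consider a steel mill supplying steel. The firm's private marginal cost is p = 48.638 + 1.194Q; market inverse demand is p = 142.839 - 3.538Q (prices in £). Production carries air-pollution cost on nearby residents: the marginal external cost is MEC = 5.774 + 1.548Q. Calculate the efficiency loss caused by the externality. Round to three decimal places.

DWL = £106.597

Market equilibrium (private): 48.638 + 1.194Q = 142.839 - 3.538Q → Q_m = 19.9072.
Social marginal cost = private MC + MEC = 54.412 + 2.742Q.
Set SMC = demand: 54.412 + 2.742Q = 142.839 - 3.538Q → Q* = 14.0807.
Between Q* and Q_m the wedge SMC − demand runs linearly from 0 to MEC(Q_m), so the loss is a triangle.
DWL = ½ × 5.8265 × 36.5904 = 106.5970.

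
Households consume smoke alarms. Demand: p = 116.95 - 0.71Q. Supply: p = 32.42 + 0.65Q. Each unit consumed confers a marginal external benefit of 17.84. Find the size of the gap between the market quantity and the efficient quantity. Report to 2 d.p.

13.12 units

Market equilibrium (private): 32.42 + 0.65Q = 116.95 - 0.71Q → Q_m = 62.1544.
Social marginal benefit = demand + MEB = 134.79 - 0.71Q.
Set SMB = MC: 134.79 - 0.71Q = 32.42 + 0.65Q → Q* = 75.2721.
Gap = |62.1544 − 75.2721| = 13.1177.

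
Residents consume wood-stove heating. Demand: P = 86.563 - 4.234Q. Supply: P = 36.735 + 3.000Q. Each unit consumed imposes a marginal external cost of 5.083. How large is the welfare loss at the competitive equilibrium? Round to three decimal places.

DWL = 1.786

Market equilibrium (private): 36.735 + 3.000Q = 86.563 - 4.234Q → Q_m = 6.8880.
Social marginal benefit = demand − MEC = 81.480 - 4.234Q.
Set SMB = MC: 81.480 - 4.234Q = 36.735 + 3.000Q → Q* = 6.1854.
The welfare-loss triangle has base |Q_m − Q*| and height MEC(Q_m) (the vertical gap between SMB and MC is zero at Q* and MEC at Q_m).
DWL = ½ × 0.7026 × 5.0830 = 1.7857.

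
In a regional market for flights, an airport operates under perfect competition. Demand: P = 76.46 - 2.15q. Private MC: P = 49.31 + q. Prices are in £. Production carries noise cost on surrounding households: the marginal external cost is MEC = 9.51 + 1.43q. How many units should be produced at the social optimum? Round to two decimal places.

q* = 3.85

Social marginal cost = private MC + MEC = 58.82 + 2.43q.
Set SMC = demand: 58.82 + 2.43q = 76.46 - 2.15q → q* = 3.8515.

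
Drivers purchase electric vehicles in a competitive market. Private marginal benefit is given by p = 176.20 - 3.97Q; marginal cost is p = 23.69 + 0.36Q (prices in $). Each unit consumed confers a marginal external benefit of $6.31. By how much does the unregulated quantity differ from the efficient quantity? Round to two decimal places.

1.46 units

Market equilibrium (private): 23.69 + 0.36Q = 176.20 - 3.97Q → Q_m = 35.2217.
Social marginal benefit = demand + MEB = 182.51 - 3.97Q.
Set SMB = MC: 182.51 - 3.97Q = 23.69 + 0.36Q → Q* = 36.6790.
Gap = |35.2217 − 36.6790| = 1.4573.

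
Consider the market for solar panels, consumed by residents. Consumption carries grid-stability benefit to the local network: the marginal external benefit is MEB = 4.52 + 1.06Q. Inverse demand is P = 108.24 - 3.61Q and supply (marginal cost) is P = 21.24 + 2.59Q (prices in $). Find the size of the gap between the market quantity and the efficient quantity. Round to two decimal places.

Market equilibrium (private): 21.24 + 2.59Q = 108.24 - 3.61Q → Q_m = 14.0323.
Social marginal benefit = demand + MEB = 112.76 - 2.55Q.
Set SMB = MC: 112.76 - 2.55Q = 21.24 + 2.59Q → Q* = 17.8054.
Gap = |14.0323 − 17.8054| = 3.7731.

3.77 units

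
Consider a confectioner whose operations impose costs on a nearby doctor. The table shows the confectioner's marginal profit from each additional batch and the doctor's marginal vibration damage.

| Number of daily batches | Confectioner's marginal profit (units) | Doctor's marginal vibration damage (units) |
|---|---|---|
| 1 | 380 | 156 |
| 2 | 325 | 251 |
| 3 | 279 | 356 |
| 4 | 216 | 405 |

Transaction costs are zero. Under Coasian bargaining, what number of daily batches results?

Bargaining reaches the level where marginal profit last exceeds marginal vibration damage.
That holds through level 2 (325 ≥ 251) but not at 3 (279 < 356).

2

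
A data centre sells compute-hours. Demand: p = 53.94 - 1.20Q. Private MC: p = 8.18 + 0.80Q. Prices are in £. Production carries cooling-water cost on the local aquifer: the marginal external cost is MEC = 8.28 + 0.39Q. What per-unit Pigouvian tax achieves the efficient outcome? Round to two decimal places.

Social marginal cost = private MC + MEC = 16.46 + 1.19Q.
Set SMC = demand: 16.46 + 1.19Q = 53.94 - 1.20Q → Q* = 15.6820.
The Pigouvian tax equals MEC at Q*: 8.28 + 0.39×15.6820 = 14.3960.

tax = £14.40 per unit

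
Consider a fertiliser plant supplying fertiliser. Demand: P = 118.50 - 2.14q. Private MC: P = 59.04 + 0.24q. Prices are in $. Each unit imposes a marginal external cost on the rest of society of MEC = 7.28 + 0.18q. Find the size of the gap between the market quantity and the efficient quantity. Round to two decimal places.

4.60 units

Market equilibrium (private): 59.04 + 0.24q = 118.50 - 2.14q → q_m = 24.9832.
Social marginal cost = private MC + MEC = 66.32 + 0.42q.
Set SMC = demand: 66.32 + 0.42q = 118.50 - 2.14q → q* = 20.3828.
Gap = |24.9832 − 20.3828| = 4.6004.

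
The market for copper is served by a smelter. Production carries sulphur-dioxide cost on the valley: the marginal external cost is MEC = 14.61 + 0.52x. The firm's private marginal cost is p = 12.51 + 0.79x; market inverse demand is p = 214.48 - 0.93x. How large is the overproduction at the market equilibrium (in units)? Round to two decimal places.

33.78 units

Market equilibrium (private): 12.51 + 0.79x = 214.48 - 0.93x → x_m = 117.4244.
Social marginal cost = private MC + MEC = 27.12 + 1.31x.
Set SMC = demand: 27.12 + 1.31x = 214.48 - 0.93x → x* = 83.6429.
Gap = |117.4244 − 83.6429| = 33.7815.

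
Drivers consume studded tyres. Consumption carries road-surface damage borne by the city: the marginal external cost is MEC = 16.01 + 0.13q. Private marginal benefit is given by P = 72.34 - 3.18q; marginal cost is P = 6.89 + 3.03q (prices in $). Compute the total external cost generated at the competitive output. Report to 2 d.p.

$175.96

Market equilibrium (private): 6.89 + 3.03q = 72.34 - 3.18q → q_m = 10.5395.
Total external cost = ∫₀^{q_m} (16.01 + 0.13q) dq = 16.01×10.5395 + ½×0.13×10.5395² = 175.9577.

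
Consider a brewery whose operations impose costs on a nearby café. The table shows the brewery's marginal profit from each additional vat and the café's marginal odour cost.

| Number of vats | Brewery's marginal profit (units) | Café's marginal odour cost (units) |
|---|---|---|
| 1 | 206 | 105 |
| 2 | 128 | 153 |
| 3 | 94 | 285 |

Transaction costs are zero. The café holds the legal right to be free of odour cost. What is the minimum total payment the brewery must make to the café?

105

Efficient level: marginal profit ≥ marginal odour cost through level 1, so k* = 1.
With the café holding the right, the brewery must at least compensate total damage at k*: 105 = 105.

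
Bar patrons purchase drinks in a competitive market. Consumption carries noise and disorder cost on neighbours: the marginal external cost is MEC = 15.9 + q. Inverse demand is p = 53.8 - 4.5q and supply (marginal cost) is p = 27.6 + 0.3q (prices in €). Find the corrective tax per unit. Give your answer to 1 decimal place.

Social marginal benefit = demand − MEC = 37.9 - 5.5q.
Set SMB = MC: 37.9 - 5.5q = 27.6 + 0.3q → q* = 1.7759.
The Pigouvian tax equals MEC at q*: 15.9 + 1.0×1.7759 = 17.6759.

tax = €17.7 per unit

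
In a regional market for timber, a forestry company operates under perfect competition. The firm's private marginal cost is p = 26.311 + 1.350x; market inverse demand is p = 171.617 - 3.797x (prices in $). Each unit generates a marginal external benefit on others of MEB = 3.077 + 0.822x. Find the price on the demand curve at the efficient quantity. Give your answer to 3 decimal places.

P = $41.349

Social marginal cost = private MC − MEB = 23.234 + 0.528x.
Set SMC = demand: 23.234 + 0.528x = 171.617 - 3.797x → x* = 34.3082.
Consumer price on the demand curve at x*: 171.617 − 3.797×34.3082 = 41.3488.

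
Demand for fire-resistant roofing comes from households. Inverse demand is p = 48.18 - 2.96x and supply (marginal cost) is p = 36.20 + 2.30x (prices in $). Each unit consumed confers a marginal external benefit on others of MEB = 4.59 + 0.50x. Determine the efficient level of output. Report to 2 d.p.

Social marginal benefit = demand + MEB = 52.77 - 2.46x.
Set SMB = MC: 52.77 - 2.46x = 36.20 + 2.30x → x* = 3.4811.

x* = 3.48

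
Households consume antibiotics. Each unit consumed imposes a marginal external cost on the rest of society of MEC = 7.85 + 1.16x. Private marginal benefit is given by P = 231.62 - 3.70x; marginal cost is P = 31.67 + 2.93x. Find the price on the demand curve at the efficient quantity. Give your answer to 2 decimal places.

P = 140.38

Social marginal benefit = demand − MEC = 223.77 - 4.86x.
Set SMB = MC: 223.77 - 4.86x = 31.67 + 2.93x → x* = 24.6598.
Consumer price on the demand curve at x*: 231.62 − 3.70×24.6598 = 140.3787.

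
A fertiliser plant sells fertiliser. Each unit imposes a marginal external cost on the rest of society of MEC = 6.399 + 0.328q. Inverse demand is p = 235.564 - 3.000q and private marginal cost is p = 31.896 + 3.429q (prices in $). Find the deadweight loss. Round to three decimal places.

DWL = $20.860

Market equilibrium (private): 31.896 + 3.429q = 235.564 - 3.000q → q_m = 31.6796.
Social marginal cost = private MC + MEC = 38.295 + 3.757q.
Set SMC = demand: 38.295 + 3.757q = 235.564 - 3.000q → q* = 29.1948.
Height of the DWL triangle at q_m is SMC(q_m) − demand(q_m) = MEC(q_m) = 16.7899.
DWL = ½ × 2.4848 × 16.7899 = 20.8598.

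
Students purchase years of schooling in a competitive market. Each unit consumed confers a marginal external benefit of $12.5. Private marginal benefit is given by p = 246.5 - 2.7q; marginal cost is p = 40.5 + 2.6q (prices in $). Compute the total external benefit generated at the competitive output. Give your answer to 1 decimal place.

Market equilibrium (private): 40.5 + 2.6q = 246.5 - 2.7q → q_m = 38.8679.
Total external benefit = MEB × q_m = 12.5 × 38.8679 = 485.8488.

$485.8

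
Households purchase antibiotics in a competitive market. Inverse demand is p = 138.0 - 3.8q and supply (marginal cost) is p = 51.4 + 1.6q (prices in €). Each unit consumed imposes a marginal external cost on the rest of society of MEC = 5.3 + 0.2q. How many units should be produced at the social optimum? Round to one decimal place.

Social marginal benefit = demand − MEC = 132.7 - 4.0q.
Set SMB = MC: 132.7 - 4.0q = 51.4 + 1.6q → q* = 14.5179.

q* = 14.5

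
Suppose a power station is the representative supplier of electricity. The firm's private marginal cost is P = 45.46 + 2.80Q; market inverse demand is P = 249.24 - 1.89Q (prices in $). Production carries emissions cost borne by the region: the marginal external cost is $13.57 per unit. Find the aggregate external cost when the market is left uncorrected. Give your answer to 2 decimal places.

Market equilibrium (private): 45.46 + 2.80Q = 249.24 - 1.89Q → Q_m = 43.4499.
Total external cost = MEC × Q_m = 13.57 × 43.4499 = 589.6151.

$589.62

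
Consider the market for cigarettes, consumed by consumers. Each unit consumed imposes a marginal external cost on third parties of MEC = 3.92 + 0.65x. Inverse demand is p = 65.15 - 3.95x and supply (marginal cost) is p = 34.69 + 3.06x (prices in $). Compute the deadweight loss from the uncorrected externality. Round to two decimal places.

DWL = $2.97

Market equilibrium (private): 34.69 + 3.06x = 65.15 - 3.95x → x_m = 4.3452.
Social marginal benefit = demand − MEC = 61.23 - 4.60x.
Set SMB = MC: 61.23 - 4.60x = 34.69 + 3.06x → x* = 3.4648.
Height of the DWL triangle at x_m is MC(x_m) − SMB(x_m) = MEC(x_m) = 6.7444.
DWL = ½ × 0.8804 × 6.7444 = 2.9689.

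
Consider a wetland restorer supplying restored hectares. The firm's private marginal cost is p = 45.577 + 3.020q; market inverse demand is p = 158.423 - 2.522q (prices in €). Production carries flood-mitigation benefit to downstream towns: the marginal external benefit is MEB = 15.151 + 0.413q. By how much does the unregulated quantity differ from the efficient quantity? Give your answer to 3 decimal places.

Market equilibrium (private): 45.577 + 3.020q = 158.423 - 2.522q → q_m = 20.3620.
Social marginal cost = private MC − MEB = 30.426 + 2.607q.
Set SMC = demand: 30.426 + 2.607q = 158.423 - 2.522q → q* = 24.9555.
Gap = |20.3620 − 24.9555| = 4.5935.

4.594 units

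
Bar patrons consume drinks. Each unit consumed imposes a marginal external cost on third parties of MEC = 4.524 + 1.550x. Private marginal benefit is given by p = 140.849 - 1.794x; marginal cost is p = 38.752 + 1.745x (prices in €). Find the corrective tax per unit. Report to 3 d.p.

Social marginal benefit = demand − MEC = 136.325 - 3.344x.
Set SMB = MC: 136.325 - 3.344x = 38.752 + 1.745x → x* = 19.1733.
The Pigouvian tax equals MEC at x*: 4.524 + 1.550×19.1733 = 34.2426.

tax = €34.243 per unit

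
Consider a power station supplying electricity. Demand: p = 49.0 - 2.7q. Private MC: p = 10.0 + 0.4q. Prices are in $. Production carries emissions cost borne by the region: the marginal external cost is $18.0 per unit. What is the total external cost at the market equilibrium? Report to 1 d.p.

$226.5

Market equilibrium (private): 10.0 + 0.4q = 49.0 - 2.7q → q_m = 12.5806.
Total external cost = MEC × q_m = 18.0 × 12.5806 = 226.4508.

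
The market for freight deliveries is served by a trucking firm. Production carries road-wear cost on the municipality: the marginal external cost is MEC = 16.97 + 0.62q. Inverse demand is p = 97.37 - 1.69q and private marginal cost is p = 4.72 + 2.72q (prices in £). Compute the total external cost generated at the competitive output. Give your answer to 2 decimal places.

Market equilibrium (private): 4.72 + 2.72q = 97.37 - 1.69q → q_m = 21.0091.
Total external cost = ∫₀^{q_m} (16.97 + 0.62q) dq = 16.97×21.0091 + ½×0.62×21.0091² = 493.3529.

£493.35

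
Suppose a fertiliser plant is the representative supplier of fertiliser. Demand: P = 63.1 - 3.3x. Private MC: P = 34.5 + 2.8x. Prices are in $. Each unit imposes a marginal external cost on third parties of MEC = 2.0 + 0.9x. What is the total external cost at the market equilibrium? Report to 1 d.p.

Market equilibrium (private): 34.5 + 2.8x = 63.1 - 3.3x → x_m = 4.6885.
Total external cost = ∫₀^{x_m} (2.0 + 0.9x) dx = 2.0×4.6885 + ½×0.9×4.6885² = 19.2689.

$19.3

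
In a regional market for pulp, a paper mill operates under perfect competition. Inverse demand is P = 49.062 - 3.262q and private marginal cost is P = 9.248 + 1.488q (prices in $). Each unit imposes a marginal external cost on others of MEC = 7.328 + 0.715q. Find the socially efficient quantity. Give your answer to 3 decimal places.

Social marginal cost = private MC + MEC = 16.576 + 2.203q.
Set SMC = demand: 16.576 + 2.203q = 49.062 - 3.262q → q* = 5.9444.

q* = 5.944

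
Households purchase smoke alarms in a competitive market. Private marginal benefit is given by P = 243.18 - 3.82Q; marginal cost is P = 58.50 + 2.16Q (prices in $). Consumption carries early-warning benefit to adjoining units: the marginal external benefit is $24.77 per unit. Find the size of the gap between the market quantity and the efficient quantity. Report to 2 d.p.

Market equilibrium (private): 58.50 + 2.16Q = 243.18 - 3.82Q → Q_m = 30.8829.
Social marginal benefit = demand + MEB = 267.95 - 3.82Q.
Set SMB = MC: 267.95 - 3.82Q = 58.50 + 2.16Q → Q* = 35.0251.
Gap = |30.8829 − 35.0251| = 4.1422.

4.14 units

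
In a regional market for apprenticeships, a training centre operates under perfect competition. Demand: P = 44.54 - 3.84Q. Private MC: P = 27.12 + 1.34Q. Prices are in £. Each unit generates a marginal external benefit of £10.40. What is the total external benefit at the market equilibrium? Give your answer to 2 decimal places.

Market equilibrium (private): 27.12 + 1.34Q = 44.54 - 3.84Q → Q_m = 3.3629.
Total external benefit = MEB × Q_m = 10.40 × 3.3629 = 34.9742.

£34.97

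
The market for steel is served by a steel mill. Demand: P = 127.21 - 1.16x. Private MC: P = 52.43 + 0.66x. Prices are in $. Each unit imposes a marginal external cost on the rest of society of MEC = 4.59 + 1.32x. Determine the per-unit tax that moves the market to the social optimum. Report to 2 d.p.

Social marginal cost = private MC + MEC = 57.02 + 1.98x.
Set SMC = demand: 57.02 + 1.98x = 127.21 - 1.16x → x* = 22.3535.
The Pigouvian tax equals MEC at x*: 4.59 + 1.32×22.3535 = 34.0966.

tax = $34.10 per unit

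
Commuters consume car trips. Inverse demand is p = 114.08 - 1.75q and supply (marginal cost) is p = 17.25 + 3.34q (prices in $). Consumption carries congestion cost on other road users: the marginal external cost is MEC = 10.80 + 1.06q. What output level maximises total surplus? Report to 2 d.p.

Social marginal benefit = demand − MEC = 103.28 - 2.81q.
Set SMB = MC: 103.28 - 2.81q = 17.25 + 3.34q → q* = 13.9886.

q* = 13.99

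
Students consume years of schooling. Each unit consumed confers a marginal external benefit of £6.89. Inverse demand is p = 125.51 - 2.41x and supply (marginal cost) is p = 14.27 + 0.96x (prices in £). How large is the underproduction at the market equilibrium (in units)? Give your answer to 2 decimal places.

Market equilibrium (private): 14.27 + 0.96x = 125.51 - 2.41x → x_m = 33.0089.
Social marginal benefit = demand + MEB = 132.40 - 2.41x.
Set SMB = MC: 132.40 - 2.41x = 14.27 + 0.96x → x* = 35.0534.
Gap = |33.0089 − 35.0534| = 2.0445.

2.04 units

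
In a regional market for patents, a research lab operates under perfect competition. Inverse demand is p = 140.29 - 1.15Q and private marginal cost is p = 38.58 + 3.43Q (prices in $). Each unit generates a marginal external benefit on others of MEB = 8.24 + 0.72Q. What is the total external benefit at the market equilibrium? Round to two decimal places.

Market equilibrium (private): 38.58 + 3.43Q = 140.29 - 1.15Q → Q_m = 22.2074.
Total external benefit = ∫₀^{Q_m} (8.24 + 0.72Q) dQ = 8.24×22.2074 + ½×0.72×22.2074² = 360.5297.

$360.53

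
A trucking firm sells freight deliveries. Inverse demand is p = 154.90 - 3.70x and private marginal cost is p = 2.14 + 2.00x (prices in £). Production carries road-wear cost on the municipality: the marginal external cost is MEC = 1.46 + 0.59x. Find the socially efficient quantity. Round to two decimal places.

x* = 24.05

Social marginal cost = private MC + MEC = 3.60 + 2.59x.
Set SMC = demand: 3.60 + 2.59x = 154.90 - 3.70x → x* = 24.0541.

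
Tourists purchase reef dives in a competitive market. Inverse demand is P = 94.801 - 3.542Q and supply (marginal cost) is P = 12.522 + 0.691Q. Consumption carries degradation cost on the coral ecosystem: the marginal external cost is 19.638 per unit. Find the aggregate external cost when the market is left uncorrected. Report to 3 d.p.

Market equilibrium (private): 12.522 + 0.691Q = 94.801 - 3.542Q → Q_m = 19.4375.
Total external cost = MEC × Q_m = 19.638 × 19.4375 = 381.7136.

381.714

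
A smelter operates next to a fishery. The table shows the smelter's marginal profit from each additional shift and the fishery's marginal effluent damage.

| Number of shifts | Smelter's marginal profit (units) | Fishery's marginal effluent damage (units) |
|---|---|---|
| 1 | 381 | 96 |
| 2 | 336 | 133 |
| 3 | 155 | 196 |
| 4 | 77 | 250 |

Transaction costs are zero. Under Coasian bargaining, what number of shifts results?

Bargaining reaches the level where marginal profit last exceeds marginal effluent damage.
That holds through level 2 (336 ≥ 133) but not at 3 (155 < 196).

2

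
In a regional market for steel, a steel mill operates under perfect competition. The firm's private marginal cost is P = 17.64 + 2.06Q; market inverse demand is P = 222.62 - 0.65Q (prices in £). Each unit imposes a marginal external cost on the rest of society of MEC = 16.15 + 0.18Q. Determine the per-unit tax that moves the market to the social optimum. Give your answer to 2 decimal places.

Social marginal cost = private MC + MEC = 33.79 + 2.24Q.
Set SMC = demand: 33.79 + 2.24Q = 222.62 - 0.65Q → Q* = 65.3391.
The Pigouvian tax equals MEC at Q*: 16.15 + 0.18×65.3391 = 27.9110.

tax = £27.91 per unit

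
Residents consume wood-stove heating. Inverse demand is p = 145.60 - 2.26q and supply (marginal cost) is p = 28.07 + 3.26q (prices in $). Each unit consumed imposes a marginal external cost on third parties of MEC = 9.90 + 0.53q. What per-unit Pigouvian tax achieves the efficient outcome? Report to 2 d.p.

Social marginal benefit = demand − MEC = 135.70 - 2.79q.
Set SMB = MC: 135.70 - 2.79q = 28.07 + 3.26q → q* = 17.7901.
The Pigouvian tax equals MEC at q*: 9.90 + 0.53×17.7901 = 19.3288.

tax = $19.33 per unit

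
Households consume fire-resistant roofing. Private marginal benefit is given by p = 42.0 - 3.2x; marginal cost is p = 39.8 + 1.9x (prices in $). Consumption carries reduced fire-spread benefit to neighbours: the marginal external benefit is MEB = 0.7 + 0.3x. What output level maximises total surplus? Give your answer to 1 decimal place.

x* = 0.6

Social marginal benefit = demand + MEB = 42.7 - 2.9x.
Set SMB = MC: 42.7 - 2.9x = 39.8 + 1.9x → x* = 0.6042.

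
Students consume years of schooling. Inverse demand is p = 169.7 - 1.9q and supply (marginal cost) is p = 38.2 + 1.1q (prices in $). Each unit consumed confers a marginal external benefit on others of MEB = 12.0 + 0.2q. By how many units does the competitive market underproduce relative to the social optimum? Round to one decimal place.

7.4 units

Market equilibrium (private): 38.2 + 1.1q = 169.7 - 1.9q → q_m = 43.8333.
Social marginal benefit = demand + MEB = 181.7 - 1.7q.
Set SMB = MC: 181.7 - 1.7q = 38.2 + 1.1q → q* = 51.2500.
Gap = |43.8333 − 51.2500| = 7.4167.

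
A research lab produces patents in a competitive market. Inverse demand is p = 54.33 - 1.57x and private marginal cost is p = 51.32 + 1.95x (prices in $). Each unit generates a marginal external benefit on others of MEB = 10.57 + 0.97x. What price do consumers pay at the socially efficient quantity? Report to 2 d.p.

Social marginal cost = private MC − MEB = 40.75 + 0.98x.
Set SMC = demand: 40.75 + 0.98x = 54.33 - 1.57x → x* = 5.3255.
Consumer price on the demand curve at x*: 54.33 − 1.57×5.3255 = 45.9690.

P = $45.97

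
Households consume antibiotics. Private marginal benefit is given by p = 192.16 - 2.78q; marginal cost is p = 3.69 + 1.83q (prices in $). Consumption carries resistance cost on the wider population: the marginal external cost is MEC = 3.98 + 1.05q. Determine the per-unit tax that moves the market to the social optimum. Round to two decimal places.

Social marginal benefit = demand − MEC = 188.18 - 3.83q.
Set SMB = MC: 188.18 - 3.83q = 3.69 + 1.83q → q* = 32.5954.
The Pigouvian tax equals MEC at q*: 3.98 + 1.05×32.5954 = 38.2052.

tax = $38.21 per unit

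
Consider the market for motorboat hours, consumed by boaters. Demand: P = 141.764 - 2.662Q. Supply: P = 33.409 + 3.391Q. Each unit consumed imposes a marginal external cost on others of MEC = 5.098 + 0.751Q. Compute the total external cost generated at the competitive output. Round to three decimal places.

Market equilibrium (private): 33.409 + 3.391Q = 141.764 - 2.662Q → Q_m = 17.9010.
Total external cost = ∫₀^{Q_m} (5.098 + 0.751Q) dQ = 5.098×17.9010 + ½×0.751×17.9010² = 211.5867.

211.587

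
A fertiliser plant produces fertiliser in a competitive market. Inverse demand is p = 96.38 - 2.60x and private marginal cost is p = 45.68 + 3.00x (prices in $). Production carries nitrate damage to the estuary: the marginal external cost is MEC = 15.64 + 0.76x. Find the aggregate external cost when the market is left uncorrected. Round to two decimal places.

Market equilibrium (private): 45.68 + 3.00x = 96.38 - 2.60x → x_m = 9.0536.
Total external cost = ∫₀^{x_m} (15.64 + 0.76x) dx = 15.64×9.0536 + ½×0.76×9.0536² = 172.7460.

$172.75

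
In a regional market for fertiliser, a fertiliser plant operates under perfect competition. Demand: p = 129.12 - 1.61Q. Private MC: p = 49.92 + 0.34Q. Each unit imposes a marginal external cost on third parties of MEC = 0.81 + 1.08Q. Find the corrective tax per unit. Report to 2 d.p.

tax = 28.75 per unit

Social marginal cost = private MC + MEC = 50.73 + 1.42Q.
Set SMC = demand: 50.73 + 1.42Q = 129.12 - 1.61Q → Q* = 25.8713.
The Pigouvian tax equals MEC at Q*: 0.81 + 1.08×25.8713 = 28.7510.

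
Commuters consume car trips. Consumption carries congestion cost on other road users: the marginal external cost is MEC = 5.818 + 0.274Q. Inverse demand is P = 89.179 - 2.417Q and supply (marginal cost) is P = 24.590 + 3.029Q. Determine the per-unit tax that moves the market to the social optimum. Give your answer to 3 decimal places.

Social marginal benefit = demand − MEC = 83.361 - 2.691Q.
Set SMB = MC: 83.361 - 2.691Q = 24.590 + 3.029Q → Q* = 10.2747.
The Pigouvian tax equals MEC at Q*: 5.818 + 0.274×10.2747 = 8.6333.

tax = 8.633 per unit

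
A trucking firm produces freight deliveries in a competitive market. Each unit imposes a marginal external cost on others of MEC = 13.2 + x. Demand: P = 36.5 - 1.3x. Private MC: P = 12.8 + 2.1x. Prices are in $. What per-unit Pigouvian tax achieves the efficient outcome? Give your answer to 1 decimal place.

tax = $15.6 per unit

Social marginal cost = private MC + MEC = 26.0 + 3.1x.
Set SMC = demand: 26.0 + 3.1x = 36.5 - 1.3x → x* = 2.3864.
The Pigouvian tax equals MEC at x*: 13.2 + 1.0×2.3864 = 15.5864.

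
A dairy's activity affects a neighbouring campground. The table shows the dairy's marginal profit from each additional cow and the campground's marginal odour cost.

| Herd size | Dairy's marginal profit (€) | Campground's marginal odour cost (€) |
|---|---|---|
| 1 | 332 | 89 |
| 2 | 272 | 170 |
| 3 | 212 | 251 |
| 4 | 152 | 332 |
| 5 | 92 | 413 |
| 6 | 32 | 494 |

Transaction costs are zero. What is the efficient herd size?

2

Bargaining reaches the level where marginal profit last exceeds marginal odour cost.
That holds through level 2 (272 ≥ 170) but not at 3 (212 < 251).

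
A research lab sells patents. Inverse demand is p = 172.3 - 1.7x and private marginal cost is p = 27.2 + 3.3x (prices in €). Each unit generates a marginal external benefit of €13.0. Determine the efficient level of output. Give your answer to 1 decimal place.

Social marginal cost = private MC − MEB = 14.2 + 3.3x.
Set SMC = demand: 14.2 + 3.3x = 172.3 - 1.7x → x* = 31.6200.

x* = 31.6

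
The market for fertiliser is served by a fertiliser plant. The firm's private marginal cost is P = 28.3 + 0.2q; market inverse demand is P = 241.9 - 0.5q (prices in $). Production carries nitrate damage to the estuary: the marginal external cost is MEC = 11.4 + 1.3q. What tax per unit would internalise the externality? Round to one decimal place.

tax = $142.8 per unit

Social marginal cost = private MC + MEC = 39.7 + 1.5q.
Set SMC = demand: 39.7 + 1.5q = 241.9 - 0.5q → q* = 101.1000.
The Pigouvian tax equals MEC at q*: 11.4 + 1.3×101.1000 = 142.8300.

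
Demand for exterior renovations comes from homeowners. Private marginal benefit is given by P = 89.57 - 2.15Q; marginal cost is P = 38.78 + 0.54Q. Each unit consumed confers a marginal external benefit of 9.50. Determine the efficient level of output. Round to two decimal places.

Social marginal benefit = demand + MEB = 99.07 - 2.15Q.
Set SMB = MC: 99.07 - 2.15Q = 38.78 + 0.54Q → Q* = 22.4126.

Q* = 22.41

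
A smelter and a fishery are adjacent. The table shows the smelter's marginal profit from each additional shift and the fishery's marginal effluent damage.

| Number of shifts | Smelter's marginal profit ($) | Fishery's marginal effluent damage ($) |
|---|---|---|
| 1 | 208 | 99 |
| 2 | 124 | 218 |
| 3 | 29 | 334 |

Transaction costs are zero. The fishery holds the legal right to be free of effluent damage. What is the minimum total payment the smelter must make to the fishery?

Efficient level: marginal profit ≥ marginal effluent damage through level 1, so k* = 1.
With the fishery holding the right, the smelter must at least compensate total damage at k*: 99 = 99.

$99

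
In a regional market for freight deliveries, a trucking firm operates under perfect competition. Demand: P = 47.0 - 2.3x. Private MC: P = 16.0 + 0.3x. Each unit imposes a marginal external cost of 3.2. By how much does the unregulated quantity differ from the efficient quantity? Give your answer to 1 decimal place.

1.2 units

Market equilibrium (private): 16.0 + 0.3x = 47.0 - 2.3x → x_m = 11.9231.
Social marginal cost = private MC + MEC = 19.2 + 0.3x.
Set SMC = demand: 19.2 + 0.3x = 47.0 - 2.3x → x* = 10.6923.
Gap = |11.9231 − 10.6923| = 1.2308.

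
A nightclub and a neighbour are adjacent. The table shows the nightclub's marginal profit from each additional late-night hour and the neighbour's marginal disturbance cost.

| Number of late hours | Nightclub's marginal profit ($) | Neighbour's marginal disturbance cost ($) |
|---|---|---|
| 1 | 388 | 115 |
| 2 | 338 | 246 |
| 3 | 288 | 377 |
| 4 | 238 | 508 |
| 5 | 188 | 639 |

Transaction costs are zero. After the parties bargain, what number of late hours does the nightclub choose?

Bargaining reaches the level where marginal profit last exceeds marginal disturbance cost.
That holds through level 2 (338 ≥ 246) but not at 3 (288 < 377).

2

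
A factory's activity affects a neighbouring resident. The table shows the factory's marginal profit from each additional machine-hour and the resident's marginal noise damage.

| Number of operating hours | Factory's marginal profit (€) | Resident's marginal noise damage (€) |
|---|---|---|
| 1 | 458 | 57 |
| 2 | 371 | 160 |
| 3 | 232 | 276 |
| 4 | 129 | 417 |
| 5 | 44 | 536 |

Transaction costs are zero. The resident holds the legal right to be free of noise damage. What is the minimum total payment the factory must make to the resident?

€217

Efficient level: marginal profit ≥ marginal noise damage through level 2, so k* = 2.
With the resident holding the right, the factory must at least compensate total damage at k*: 57 + 160 = 217.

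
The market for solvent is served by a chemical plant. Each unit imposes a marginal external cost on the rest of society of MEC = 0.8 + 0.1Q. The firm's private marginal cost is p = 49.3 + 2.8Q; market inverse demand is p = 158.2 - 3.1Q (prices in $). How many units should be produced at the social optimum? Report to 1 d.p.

Q* = 18.0

Social marginal cost = private MC + MEC = 50.1 + 2.9Q.
Set SMC = demand: 50.1 + 2.9Q = 158.2 - 3.1Q → Q* = 18.0167.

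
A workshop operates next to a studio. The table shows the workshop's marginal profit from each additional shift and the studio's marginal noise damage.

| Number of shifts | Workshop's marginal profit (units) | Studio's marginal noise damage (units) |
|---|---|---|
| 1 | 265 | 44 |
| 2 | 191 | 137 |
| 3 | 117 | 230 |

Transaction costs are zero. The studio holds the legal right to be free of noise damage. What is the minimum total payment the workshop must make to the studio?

Efficient level: marginal profit ≥ marginal noise damage through level 2, so k* = 2.
With the studio holding the right, the workshop must at least compensate total damage at k*: 44 + 137 = 181.

181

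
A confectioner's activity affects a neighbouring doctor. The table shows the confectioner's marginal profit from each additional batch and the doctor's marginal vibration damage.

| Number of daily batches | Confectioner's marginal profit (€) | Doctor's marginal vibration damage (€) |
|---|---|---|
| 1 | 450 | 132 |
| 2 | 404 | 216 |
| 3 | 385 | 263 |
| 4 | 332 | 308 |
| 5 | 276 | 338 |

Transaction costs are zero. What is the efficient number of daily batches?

4

Bargaining reaches the level where marginal profit last exceeds marginal vibration damage.
That holds through level 4 (332 ≥ 308) but not at 5 (276 < 338).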